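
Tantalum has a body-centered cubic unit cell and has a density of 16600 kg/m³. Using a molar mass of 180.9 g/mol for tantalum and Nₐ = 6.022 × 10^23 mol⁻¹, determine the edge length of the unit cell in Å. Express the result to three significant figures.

With Z = 2 atoms per BCC cell, a³ = Z·M/(N_A·ρ) = 2 × 180.9 / (6.022 × 10²³ × 16.60 g/cm³) = 3.619 × 10^-23 cm³.
a = (3.619 × 10^-23)^(1/3) = 3.308 × 10^-8 cm = 3.31 Å.

3.31 Å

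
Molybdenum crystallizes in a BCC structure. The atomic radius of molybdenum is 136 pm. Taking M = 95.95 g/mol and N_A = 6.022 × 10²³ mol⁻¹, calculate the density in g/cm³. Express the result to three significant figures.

In a BCC lattice, atoms touch along the body diagonal, so √3·a = 4r, giving a = 314.1 pm = 3.141 × 10^-8 cm.
With Z = 2, ρ = Z·M/(N_A·a³) = 2 × 95.95 / (6.022 × 10²³ × 3.098 × 10^-23) = 10.29 g/cm³.

10.3 g/cm³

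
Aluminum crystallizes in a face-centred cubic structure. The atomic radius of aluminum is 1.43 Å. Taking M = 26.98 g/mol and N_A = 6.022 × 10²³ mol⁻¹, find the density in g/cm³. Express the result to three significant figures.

2.71 g/cm³

In an FCC lattice, atoms touch along the face diagonal, so √2·a = 4r, giving a = 4.045 Å = 4.045 × 10^-8 cm.
With Z = 4, ρ = Z·M/(N_A·a³) = 4 × 26.98 / (6.022 × 10²³ × 6.617 × 10^-23) = 2.708 g/cm³.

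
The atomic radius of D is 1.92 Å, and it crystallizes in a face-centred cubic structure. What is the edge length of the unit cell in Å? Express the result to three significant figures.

5.43 Å

In an FCC lattice, atoms touch along the face diagonal, so √2·a = 4r.
a = 4r/√2 = 4 × 1.92 / 1.4142 = 5.43 Å.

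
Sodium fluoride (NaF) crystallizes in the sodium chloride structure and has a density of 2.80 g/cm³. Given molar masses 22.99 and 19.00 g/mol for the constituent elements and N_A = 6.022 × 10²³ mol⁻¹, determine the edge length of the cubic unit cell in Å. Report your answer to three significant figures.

M(NaF) = 41.99 g/mol; Z = 4 formula units per cell.
a³ = Z·M/(N_A·ρ) = 4 × 41.99 / (6.022 × 10²³ × 2.80) = 9.961 × 10^-23 cm³, so a = 4.636 × 10^-8 cm = 4.64 Å.

4.64 Å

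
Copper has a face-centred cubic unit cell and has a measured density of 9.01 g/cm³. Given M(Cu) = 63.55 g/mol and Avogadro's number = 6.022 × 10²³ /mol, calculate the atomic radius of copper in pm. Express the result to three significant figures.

For an FCC cell (Z = 4), a³ = Z·M/(N_A·ρ) = 4 × 63.55 / (6.022 × 10²³ × 9.010) = 4.685 × 10^-23 cm³, so a = 3.605 × 10^-8 cm = 360.5 pm.
Atoms touch along the face diagonal, so √2·a = 4r, so r = 0.3536 × a = 127 pm.

127 pm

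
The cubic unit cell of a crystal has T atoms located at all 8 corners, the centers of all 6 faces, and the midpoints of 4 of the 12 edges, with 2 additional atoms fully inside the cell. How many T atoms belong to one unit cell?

7

Corner atoms are shared by 8 cells (1/8 each), face atoms by 2 (1/2 each), edge atoms by 4 (1/4 each), interior atoms are unshared.
Net atoms = 8 × 1/8 + 6 × 1/2 + 4 × 1/4 + 2 = 1 + 3 + 1 + 2 = 7.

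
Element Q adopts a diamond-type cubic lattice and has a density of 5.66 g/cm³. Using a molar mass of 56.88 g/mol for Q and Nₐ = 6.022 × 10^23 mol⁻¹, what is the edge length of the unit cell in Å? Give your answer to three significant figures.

5.11 Å

With Z = 8 atoms per diamond cubic cell, a³ = Z·M/(N_A·ρ) = 8 × 56.88 / (6.022 × 10²³ × 5.660 g/cm³) = 1.335 × 10^-22 cm³.
a = (1.335 × 10^-22)^(1/3) = 5.111 × 10^-8 cm = 5.11 Å.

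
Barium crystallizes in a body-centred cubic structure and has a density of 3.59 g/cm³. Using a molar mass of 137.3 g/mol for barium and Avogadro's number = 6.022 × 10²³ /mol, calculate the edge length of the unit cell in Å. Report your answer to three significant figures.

5.03 Å

With Z = 2 atoms per BCC cell, a³ = Z·M/(N_A·ρ) = 2 × 137.3 / (6.022 × 10²³ × 3.590 g/cm³) = 1.270 × 10^-22 cm³.
a = (1.270 × 10^-22)^(1/3) = 5.027 × 10^-8 cm = 5.03 Å.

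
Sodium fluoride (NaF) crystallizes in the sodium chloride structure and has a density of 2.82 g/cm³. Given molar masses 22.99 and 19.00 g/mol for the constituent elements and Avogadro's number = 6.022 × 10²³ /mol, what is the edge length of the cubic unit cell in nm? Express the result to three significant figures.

M(NaF) = 41.99 g/mol; Z = 4 formula units per cell.
a³ = Z·M/(N_A·ρ) = 4 × 41.99 / (6.022 × 10²³ × 2.82) = 9.890 × 10^-23 cm³, so a = 4.625 × 10^-8 cm = 0.462 nm.

0.462 nm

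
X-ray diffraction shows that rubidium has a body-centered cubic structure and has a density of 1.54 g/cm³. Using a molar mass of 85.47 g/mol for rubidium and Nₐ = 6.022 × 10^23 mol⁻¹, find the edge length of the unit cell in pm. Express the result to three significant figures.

With Z = 2 atoms per BCC cell, a³ = Z·M/(N_A·ρ) = 2 × 85.47 / (6.022 × 10²³ × 1.540 g/cm³) = 1.843 × 10^-22 cm³.
a = (1.843 × 10^-22)^(1/3) = 5.691 × 10^-8 cm = 569 pm.

569 pm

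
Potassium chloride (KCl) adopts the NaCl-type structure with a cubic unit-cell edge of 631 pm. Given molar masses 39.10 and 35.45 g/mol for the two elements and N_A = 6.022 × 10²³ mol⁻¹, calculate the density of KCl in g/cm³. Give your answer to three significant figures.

The NaCl-type structure contains Z = 4 formula units per cell; M(KCl) = 39.10 + 35.45 = 74.55 g/mol.
a³ = (6.310 × 10^-8 cm)³ = 2.512 × 10^-22 cm³.
ρ = 4 × 74.55 / (6.022 × 10²³ × 2.512 × 10^-22) = 1.971 g/cm³.

1.97 g/cm³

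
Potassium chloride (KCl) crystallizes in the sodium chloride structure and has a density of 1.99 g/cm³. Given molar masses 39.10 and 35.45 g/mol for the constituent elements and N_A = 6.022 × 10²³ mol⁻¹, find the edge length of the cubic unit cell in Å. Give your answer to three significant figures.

6.29 Å

M(KCl) = 74.55 g/mol; Z = 4 formula units per cell.
a³ = Z·M/(N_A·ρ) = 4 × 74.55 / (6.022 × 10²³ × 1.99) = 2.488 × 10^-22 cm³, so a = 6.290 × 10^-8 cm = 6.29 Å.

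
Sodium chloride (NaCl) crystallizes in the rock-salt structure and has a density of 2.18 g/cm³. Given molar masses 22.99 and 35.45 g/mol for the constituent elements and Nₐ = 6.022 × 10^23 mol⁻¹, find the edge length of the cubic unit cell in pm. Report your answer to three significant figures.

M(NaCl) = 58.44 g/mol; Z = 4 formula units per cell.
a³ = Z·M/(N_A·ρ) = 4 × 58.44 / (6.022 × 10²³ × 2.18) = 1.781 × 10^-22 cm³, so a = 5.626 × 10^-8 cm = 563 pm.

563 pm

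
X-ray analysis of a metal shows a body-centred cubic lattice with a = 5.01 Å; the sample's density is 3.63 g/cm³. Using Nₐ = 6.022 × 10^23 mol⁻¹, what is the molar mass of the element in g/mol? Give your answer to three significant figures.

A BCC cell has Z = 2 atoms; a = 5.010 × 10^-8 cm.
M = ρ·N_A·a³/Z = 3.63 × 6.022 × 10²³ × 1.258 × 10^-22 / 2 = 137 g/mol.

137 g/mol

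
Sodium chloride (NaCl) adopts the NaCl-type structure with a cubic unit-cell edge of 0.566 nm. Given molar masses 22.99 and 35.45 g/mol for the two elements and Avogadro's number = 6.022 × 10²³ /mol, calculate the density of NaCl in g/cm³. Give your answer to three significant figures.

2.14 g/cm³

The NaCl-type structure contains Z = 4 formula units per cell; M(NaCl) = 22.99 + 35.45 = 58.44 g/mol.
a³ = (5.660 × 10^-8 cm)³ = 1.813 × 10^-22 cm³.
ρ = 4 × 58.44 / (6.022 × 10²³ × 1.813 × 10^-22) = 2.141 g/cm³.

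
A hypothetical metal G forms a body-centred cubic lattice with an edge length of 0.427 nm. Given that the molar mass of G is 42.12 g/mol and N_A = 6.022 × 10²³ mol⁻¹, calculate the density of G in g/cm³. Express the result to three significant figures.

A BCC unit cell contains Z = 2 atoms.
Cell volume: a³ = (0.427 nm)³ = (4.270 × 10^-8 cm)³ = 7.785 × 10^-23 cm³.
ρ = Z·M/(N_A·a³) = 2 × 42.12 / (6.022 × 10²³ × 7.785 × 10^-23) = 1.797 g/cm³.

1.80 g/cm³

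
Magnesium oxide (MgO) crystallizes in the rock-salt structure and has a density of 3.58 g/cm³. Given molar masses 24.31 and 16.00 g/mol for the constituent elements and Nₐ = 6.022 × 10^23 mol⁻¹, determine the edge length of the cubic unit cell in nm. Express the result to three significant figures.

M(MgO) = 40.31 g/mol; Z = 4 formula units per cell.
a³ = Z·M/(N_A·ρ) = 4 × 40.31 / (6.022 × 10²³ × 3.58) = 7.479 × 10^-23 cm³, so a = 4.213 × 10^-8 cm = 0.421 nm.

0.421 nm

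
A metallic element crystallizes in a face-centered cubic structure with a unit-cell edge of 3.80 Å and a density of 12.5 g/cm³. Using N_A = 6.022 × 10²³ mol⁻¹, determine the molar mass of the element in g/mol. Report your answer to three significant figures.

An FCC cell has Z = 4 atoms; a = 3.800 × 10^-8 cm.
M = ρ·N_A·a³/Z = 12.5 × 6.022 × 10²³ × 5.487 × 10^-23 / 4 = 103 g/mol.

103 g/mol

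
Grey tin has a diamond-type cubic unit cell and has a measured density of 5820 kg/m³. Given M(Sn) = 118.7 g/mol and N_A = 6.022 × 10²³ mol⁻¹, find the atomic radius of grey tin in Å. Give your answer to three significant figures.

1.40 Å

For a diamond cubic cell (Z = 8), a³ = Z·M/(N_A·ρ) = 8 × 118.7 / (6.022 × 10²³ × 5.820) = 2.709 × 10^-22 cm³, so a = 6.471 × 10^-8 cm = 6.471 Å.
Nearest neighbors lie along the body diagonal with √3·a = 8r, so r = 0.2165 × a = 1.40 Å.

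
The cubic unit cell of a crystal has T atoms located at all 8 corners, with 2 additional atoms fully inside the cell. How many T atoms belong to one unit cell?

Corner atoms are shared by 8 cells (1/8 each), interior atoms are unshared.
Net atoms = 8 × 1/8 + 2 = 1 + 2 = 3.

3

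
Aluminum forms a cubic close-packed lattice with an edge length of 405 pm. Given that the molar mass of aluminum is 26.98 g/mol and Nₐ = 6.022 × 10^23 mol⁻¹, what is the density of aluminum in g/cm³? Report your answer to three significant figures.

An FCC unit cell contains Z = 4 atoms.
Cell volume: a³ = (405 pm)³ = (4.050 × 10^-8 cm)³ = 6.643 × 10^-23 cm³.
ρ = Z·M/(N_A·a³) = 4 × 26.98 / (6.022 × 10²³ × 6.643 × 10^-23) = 2.698 g/cm³.

2.70 g/cm³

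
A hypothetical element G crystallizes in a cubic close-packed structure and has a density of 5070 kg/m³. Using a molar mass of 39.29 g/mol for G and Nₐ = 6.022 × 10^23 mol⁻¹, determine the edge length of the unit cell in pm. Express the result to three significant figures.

372 pm

With Z = 4 atoms per FCC cell, a³ = Z·M/(N_A·ρ) = 4 × 39.29 / (6.022 × 10²³ × 5.070 g/cm³) = 5.147 × 10^-23 cm³.
a = (5.147 × 10^-23)^(1/3) = 3.720 × 10^-8 cm = 372 pm.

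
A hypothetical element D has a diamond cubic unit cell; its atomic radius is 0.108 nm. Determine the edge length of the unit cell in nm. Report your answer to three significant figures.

In a diamond cubic lattice, nearest neighbors lie along the body diagonal with √3·a = 8r.
a = 8r/√3 = 8 × 0.108 / 1.7321 = 0.499 nm.

0.499 nm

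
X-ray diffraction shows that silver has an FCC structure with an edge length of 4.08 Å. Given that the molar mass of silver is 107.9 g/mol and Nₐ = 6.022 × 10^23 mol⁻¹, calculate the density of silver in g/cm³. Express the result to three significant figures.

An FCC unit cell contains Z = 4 atoms.
Cell volume: a³ = (4.08 Å)³ = (4.080 × 10^-8 cm)³ = 6.792 × 10^-23 cm³.
ρ = Z·M/(N_A·a³) = 4 × 107.9 / (6.022 × 10²³ × 6.792 × 10^-23) = 10.55 g/cm³.

10.6 g/cm³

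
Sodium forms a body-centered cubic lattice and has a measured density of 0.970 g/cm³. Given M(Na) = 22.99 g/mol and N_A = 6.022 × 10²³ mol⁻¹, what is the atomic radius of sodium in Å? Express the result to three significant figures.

1.86 Å

For a BCC cell (Z = 2), a³ = Z·M/(N_A·ρ) = 2 × 22.99 / (6.022 × 10²³ × 0.9700) = 7.871 × 10^-23 cm³, so a = 4.286 × 10^-8 cm = 4.286 Å.
Atoms touch along the body diagonal, so √3·a = 4r, so r = 0.4330 × a = 1.86 Å.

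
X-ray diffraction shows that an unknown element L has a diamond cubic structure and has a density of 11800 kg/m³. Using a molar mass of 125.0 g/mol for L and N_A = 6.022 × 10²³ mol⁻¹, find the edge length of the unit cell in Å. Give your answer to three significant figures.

With Z = 8 atoms per diamond cubic cell, a³ = Z·M/(N_A·ρ) = 8 × 125.0 / (6.022 × 10²³ × 11.80 g/cm³) = 1.407 × 10^-22 cm³.
a = (1.407 × 10^-22)^(1/3) = 5.201 × 10^-8 cm = 5.20 Å.

5.20 Å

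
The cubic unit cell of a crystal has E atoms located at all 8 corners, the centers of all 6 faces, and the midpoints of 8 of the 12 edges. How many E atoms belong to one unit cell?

Corner atoms are shared by 8 cells (1/8 each), face atoms by 2 (1/2 each), edge atoms by 4 (1/4 each).
Net atoms = 8 × 1/8 + 6 × 1/2 + 8 × 1/4 = 1 + 3 + 2 = 6.

6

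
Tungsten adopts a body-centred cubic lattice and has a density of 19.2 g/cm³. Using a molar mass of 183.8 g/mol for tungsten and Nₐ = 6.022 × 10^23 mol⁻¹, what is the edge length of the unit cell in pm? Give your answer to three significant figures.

317 pm

With Z = 2 atoms per BCC cell, a³ = Z·M/(N_A·ρ) = 2 × 183.8 / (6.022 × 10²³ × 19.20 g/cm³) = 3.179 × 10^-23 cm³.
a = (3.179 × 10^-23)^(1/3) = 3.168 × 10^-8 cm = 317 pm.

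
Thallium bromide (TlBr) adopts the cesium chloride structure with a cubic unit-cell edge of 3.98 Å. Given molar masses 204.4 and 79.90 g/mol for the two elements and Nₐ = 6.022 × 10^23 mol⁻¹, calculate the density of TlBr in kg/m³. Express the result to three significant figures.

7490 kg/m³

The cesium chloride structure contains Z = 1 formula unit per cell; M(TlBr) = 204.4 + 79.90 = 284.3 g/mol.
a³ = (3.980 × 10^-8 cm)³ = 6.304 × 10^-23 cm³.
ρ = 1 × 284.3 / (6.022 × 10²³ × 6.304 × 10^-23) = 7.488 g/cm³ = 7490 kg/m³.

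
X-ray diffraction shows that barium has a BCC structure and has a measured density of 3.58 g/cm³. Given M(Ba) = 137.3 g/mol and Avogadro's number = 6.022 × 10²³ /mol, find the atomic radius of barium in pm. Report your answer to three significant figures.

218 pm

For a BCC cell (Z = 2), a³ = Z·M/(N_A·ρ) = 2 × 137.3 / (6.022 × 10²³ × 3.580) = 1.274 × 10^-22 cm³, so a = 5.031 × 10^-8 cm = 503.1 pm.
Atoms touch along the body diagonal, so √3·a = 4r, so r = 0.4330 × a = 218 pm.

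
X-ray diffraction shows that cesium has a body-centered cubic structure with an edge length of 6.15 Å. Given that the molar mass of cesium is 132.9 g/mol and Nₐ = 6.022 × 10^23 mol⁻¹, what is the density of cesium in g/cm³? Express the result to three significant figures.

1.90 g/cm³

A BCC unit cell contains Z = 2 atoms.
Cell volume: a³ = (6.15 Å)³ = (6.150 × 10^-8 cm)³ = 2.326 × 10^-22 cm³.
ρ = Z·M/(N_A·a³) = 2 × 132.9 / (6.022 × 10²³ × 2.326 × 10^-22) = 1.898 g/cm³.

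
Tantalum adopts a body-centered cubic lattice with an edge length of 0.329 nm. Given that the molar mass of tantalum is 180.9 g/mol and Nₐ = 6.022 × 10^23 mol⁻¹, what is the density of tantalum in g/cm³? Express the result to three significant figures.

A BCC unit cell contains Z = 2 atoms.
Cell volume: a³ = (0.329 nm)³ = (3.290 × 10^-8 cm)³ = 3.561 × 10^-23 cm³.
ρ = Z·M/(N_A·a³) = 2 × 180.9 / (6.022 × 10²³ × 3.561 × 10^-23) = 16.87 g/cm³.

16.9 g/cm³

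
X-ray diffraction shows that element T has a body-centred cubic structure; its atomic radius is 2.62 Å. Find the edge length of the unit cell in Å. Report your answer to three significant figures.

6.05 Å

In a BCC lattice, atoms touch along the body diagonal, so √3·a = 4r.
a = 4r/√3 = 4 × 2.62 / 1.7321 = 6.05 Å.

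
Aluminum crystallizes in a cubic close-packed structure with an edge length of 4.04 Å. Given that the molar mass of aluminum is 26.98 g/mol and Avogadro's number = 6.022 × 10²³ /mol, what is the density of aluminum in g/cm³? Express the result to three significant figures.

An FCC unit cell contains Z = 4 atoms.
Cell volume: a³ = (4.04 Å)³ = (4.040 × 10^-8 cm)³ = 6.594 × 10^-23 cm³.
ρ = Z·M/(N_A·a³) = 4 × 26.98 / (6.022 × 10²³ × 6.594 × 10^-23) = 2.718 g/cm³.

2.72 g/cm³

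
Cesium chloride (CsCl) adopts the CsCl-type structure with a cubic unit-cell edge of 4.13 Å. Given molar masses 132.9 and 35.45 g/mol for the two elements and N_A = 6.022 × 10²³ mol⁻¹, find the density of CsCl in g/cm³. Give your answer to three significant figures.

The CsCl-type structure contains Z = 1 formula unit per cell; M(CsCl) = 132.9 + 35.45 = 168.35 g/mol.
a³ = (4.130 × 10^-8 cm)³ = 7.044 × 10^-23 cm³.
ρ = 1 × 168.35 / (6.022 × 10²³ × 7.044 × 10^-23) = 3.968 g/cm³.

3.97 g/cm³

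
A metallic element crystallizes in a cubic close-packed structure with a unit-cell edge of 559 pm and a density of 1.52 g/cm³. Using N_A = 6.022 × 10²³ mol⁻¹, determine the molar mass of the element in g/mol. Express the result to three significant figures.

An FCC cell has Z = 4 atoms; a = 5.590 × 10^-8 cm.
M = ρ·N_A·a³/Z = 1.52 × 6.022 × 10²³ × 1.747 × 10^-22 / 4 = 40.0 g/mol.

40.0 g/mol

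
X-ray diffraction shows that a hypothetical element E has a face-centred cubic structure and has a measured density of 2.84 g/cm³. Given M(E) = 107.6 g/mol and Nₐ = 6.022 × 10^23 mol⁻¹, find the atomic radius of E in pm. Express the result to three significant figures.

For an FCC cell (Z = 4), a³ = Z·M/(N_A·ρ) = 4 × 107.6 / (6.022 × 10²³ × 2.840) = 2.517 × 10^-22 cm³, so a = 6.314 × 10^-8 cm = 631.4 pm.
Atoms touch along the face diagonal, so √2·a = 4r, so r = 0.3536 × a = 223 pm.

223 pm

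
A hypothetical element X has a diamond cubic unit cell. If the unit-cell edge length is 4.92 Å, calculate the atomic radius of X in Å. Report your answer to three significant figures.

In a diamond cubic lattice, nearest neighbors lie along the body diagonal with √3·a = 8r.
r = √3·a/8 = 1.7321 × 4.92 / 8 = 1.07 Å.

1.07 Å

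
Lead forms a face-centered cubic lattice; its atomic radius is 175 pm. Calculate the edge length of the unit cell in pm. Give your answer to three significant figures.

In an FCC lattice, atoms touch along the face diagonal, so √2·a = 4r.
a = 4r/√2 = 4 × 175 / 1.4142 = 495 pm.

495 pm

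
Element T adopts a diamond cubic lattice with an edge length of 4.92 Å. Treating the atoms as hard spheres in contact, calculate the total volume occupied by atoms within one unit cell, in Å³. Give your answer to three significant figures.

40.5 Å³

In a diamond cubic lattice nearest neighbors lie along the body diagonal with √3·a = 8r, so r = 0.2165a = 1.065 Å.
V_atoms = Z × (4/3)πr³ = 8 × (4/3)π × (1.065)³ = 40.5 Å³.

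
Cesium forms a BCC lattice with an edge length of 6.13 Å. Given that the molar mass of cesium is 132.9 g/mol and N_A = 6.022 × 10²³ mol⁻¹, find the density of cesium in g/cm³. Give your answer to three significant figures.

1.92 g/cm³

A BCC unit cell contains Z = 2 atoms.
Cell volume: a³ = (6.13 Å)³ = (6.130 × 10^-8 cm)³ = 2.303 × 10^-22 cm³.
ρ = Z·M/(N_A·a³) = 2 × 132.9 / (6.022 × 10²³ × 2.303 × 10^-22) = 1.916 g/cm³.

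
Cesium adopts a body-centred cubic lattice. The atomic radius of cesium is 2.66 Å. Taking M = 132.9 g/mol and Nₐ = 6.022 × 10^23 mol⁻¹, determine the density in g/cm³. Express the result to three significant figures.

In a BCC lattice, atoms touch along the body diagonal, so √3·a = 4r, giving a = 6.143 Å = 6.143 × 10^-8 cm.
With Z = 2, ρ = Z·M/(N_A·a³) = 2 × 132.9 / (6.022 × 10²³ × 2.318 × 10^-22) = 1.904 g/cm³.

1.90 g/cm³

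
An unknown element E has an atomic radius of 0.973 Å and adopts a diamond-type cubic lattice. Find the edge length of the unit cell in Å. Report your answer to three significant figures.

In a diamond cubic lattice, nearest neighbors lie along the body diagonal with √3·a = 8r.
a = 8r/√3 = 8 × 0.973 / 1.7321 = 4.49 Å.

4.49 Å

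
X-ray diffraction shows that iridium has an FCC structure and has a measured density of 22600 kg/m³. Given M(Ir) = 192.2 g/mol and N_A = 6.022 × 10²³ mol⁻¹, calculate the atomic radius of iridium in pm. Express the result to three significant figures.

For an FCC cell (Z = 4), a³ = Z·M/(N_A·ρ) = 4 × 192.2 / (6.022 × 10²³ × 22.60) = 5.649 × 10^-23 cm³, so a = 3.837 × 10^-8 cm = 383.7 pm.
Atoms touch along the face diagonal, so √2·a = 4r, so r = 0.3536 × a = 136 pm.

136 pm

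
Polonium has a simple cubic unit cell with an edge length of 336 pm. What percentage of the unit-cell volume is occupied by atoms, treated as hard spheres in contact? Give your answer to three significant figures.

In a simple cubic lattice atoms touch along the cell edge, so a = 2r, so r = 0.5000a = 168.0 pm.
Packing fraction = Z·(4/3)πr³ / a³ = 1 × (4/3)π × (168.0)³ / (336)³ = 0.5236 = 52.4%.

52.4%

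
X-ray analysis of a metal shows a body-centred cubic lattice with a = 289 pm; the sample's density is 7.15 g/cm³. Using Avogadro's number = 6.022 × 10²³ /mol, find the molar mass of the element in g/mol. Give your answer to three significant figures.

52.0 g/mol

A BCC cell has Z = 2 atoms; a = 2.890 × 10^-8 cm.
M = ρ·N_A·a³/Z = 7.15 × 6.022 × 10²³ × 2.414 × 10^-23 / 2 = 52.0 g/mol.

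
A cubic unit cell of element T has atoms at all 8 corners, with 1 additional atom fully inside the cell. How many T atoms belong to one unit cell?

Corner atoms are shared by 8 cells (1/8 each), interior atoms are unshared.
Net atoms = 8 × 1/8 + 1 = 1 + 1 = 2.

2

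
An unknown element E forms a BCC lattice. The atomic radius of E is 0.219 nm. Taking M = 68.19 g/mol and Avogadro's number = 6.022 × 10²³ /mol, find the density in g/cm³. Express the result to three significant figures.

In a BCC lattice, atoms touch along the body diagonal, so √3·a = 4r, giving a = 0.5058 nm = 5.058 × 10^-8 cm.
With Z = 2, ρ = Z·M/(N_A·a³) = 2 × 68.19 / (6.022 × 10²³ × 1.294 × 10^-22) = 1.751 g/cm³.

1.75 g/cm³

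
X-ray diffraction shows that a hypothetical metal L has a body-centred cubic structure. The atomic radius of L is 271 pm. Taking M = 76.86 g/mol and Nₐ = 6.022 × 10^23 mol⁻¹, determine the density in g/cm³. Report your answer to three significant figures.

In a BCC lattice, atoms touch along the body diagonal, so √3·a = 4r, giving a = 625.8 pm = 6.258 × 10^-8 cm.
With Z = 2, ρ = Z·M/(N_A·a³) = 2 × 76.86 / (6.022 × 10²³ × 2.451 × 10^-22) = 1.041 g/cm³.

1.04 g/cm³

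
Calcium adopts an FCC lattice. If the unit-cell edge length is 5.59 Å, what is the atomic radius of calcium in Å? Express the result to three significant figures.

1.98 Å

In an FCC lattice, atoms touch along the face diagonal, so √2·a = 4r.
r = √2·a/4 = 1.4142 × 5.59 / 4 = 1.98 Å.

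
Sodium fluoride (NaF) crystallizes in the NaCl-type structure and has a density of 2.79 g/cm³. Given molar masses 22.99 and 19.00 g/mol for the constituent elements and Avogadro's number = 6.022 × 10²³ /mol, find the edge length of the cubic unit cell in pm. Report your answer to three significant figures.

M(NaF) = 41.99 g/mol; Z = 4 formula units per cell.
a³ = Z·M/(N_A·ρ) = 4 × 41.99 / (6.022 × 10²³ × 2.79) = 9.997 × 10^-23 cm³, so a = 4.641 × 10^-8 cm = 464 pm.

464 pm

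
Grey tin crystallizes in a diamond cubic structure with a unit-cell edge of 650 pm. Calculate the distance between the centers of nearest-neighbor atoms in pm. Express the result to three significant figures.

In a diamond cubic structure, nearest neighbors lie along the body diagonal with √3·a = 8r; the nearest-neighbor distance equals 2r = 0.4330·a.
d = 0.4330 × 650 = 281 pm.

281 pm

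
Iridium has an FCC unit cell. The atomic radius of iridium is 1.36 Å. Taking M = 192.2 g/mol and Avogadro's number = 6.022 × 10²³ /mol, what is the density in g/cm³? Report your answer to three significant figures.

22.4 g/cm³

In an FCC lattice, atoms touch along the face diagonal, so √2·a = 4r, giving a = 3.847 Å = 3.847 × 10^-8 cm.
With Z = 4, ρ = Z·M/(N_A·a³) = 4 × 192.2 / (6.022 × 10²³ × 5.692 × 10^-23) = 22.43 g/cm³.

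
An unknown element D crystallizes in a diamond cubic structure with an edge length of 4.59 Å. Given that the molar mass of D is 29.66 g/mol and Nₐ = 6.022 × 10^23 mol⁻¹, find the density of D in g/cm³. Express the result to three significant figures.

A diamond cubic unit cell contains Z = 8 atoms.
Cell volume: a³ = (4.59 Å)³ = (4.590 × 10^-8 cm)³ = 9.670 × 10^-23 cm³.
ρ = Z·M/(N_A·a³) = 8 × 29.66 / (6.022 × 10²³ × 9.670 × 10^-23) = 4.075 g/cm³.

4.07 g/cm³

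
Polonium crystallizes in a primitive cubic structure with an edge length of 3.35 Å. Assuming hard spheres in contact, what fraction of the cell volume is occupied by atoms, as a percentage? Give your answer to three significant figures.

52.4%

In a simple cubic lattice atoms touch along the cell edge, so a = 2r, so r = 0.5000a = 1.675 Å.
Packing fraction = Z·(4/3)πr³ / a³ = 1 × (4/3)π × (1.675)³ / (3.35)³ = 0.5236 = 52.4%.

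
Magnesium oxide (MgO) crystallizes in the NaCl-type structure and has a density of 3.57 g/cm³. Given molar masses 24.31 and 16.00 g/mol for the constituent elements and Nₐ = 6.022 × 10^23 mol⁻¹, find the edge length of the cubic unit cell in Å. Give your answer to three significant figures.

M(MgO) = 40.31 g/mol; Z = 4 formula units per cell.
a³ = Z·M/(N_A·ρ) = 4 × 40.31 / (6.022 × 10²³ × 3.57) = 7.500 × 10^-23 cm³, so a = 4.217 × 10^-8 cm = 4.22 Å.

4.22 Å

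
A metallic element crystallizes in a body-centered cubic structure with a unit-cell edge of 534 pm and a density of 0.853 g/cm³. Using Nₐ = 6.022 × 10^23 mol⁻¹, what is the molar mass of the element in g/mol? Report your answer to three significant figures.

A BCC cell has Z = 2 atoms; a = 5.340 × 10^-8 cm.
M = ρ·N_A·a³/Z = 0.853 × 6.022 × 10²³ × 1.523 × 10^-22 / 2 = 39.1 g/mol.

39.1 g/mol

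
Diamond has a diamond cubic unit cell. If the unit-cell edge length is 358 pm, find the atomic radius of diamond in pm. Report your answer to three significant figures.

77.5 pm

In a diamond cubic lattice, nearest neighbors lie along the body diagonal with √3·a = 8r.
r = √3·a/8 = 1.7321 × 358 / 8 = 77.5 pm.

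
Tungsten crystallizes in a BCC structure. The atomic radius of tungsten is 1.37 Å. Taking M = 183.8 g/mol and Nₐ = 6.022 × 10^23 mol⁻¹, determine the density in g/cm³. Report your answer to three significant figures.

19.3 g/cm³

In a BCC lattice, atoms touch along the body diagonal, so √3·a = 4r, giving a = 3.164 Å = 3.164 × 10^-8 cm.
With Z = 2, ρ = Z·M/(N_A·a³) = 2 × 183.8 / (6.022 × 10²³ × 3.167 × 10^-23) = 19.27 g/cm³.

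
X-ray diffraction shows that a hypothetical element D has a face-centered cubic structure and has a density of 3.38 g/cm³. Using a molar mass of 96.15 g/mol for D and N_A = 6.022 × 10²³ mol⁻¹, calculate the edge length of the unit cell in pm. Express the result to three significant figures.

574 pm

With Z = 4 atoms per FCC cell, a³ = Z·M/(N_A·ρ) = 4 × 96.15 / (6.022 × 10²³ × 3.380 g/cm³) = 1.890 × 10^-22 cm³.
a = (1.890 × 10^-22)^(1/3) = 5.738 × 10^-8 cm = 574 pm.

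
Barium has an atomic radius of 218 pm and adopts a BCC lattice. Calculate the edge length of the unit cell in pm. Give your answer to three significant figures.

In a BCC lattice, atoms touch along the body diagonal, so √3·a = 4r.
a = 4r/√3 = 4 × 218 / 1.7321 = 503 pm.

503 pm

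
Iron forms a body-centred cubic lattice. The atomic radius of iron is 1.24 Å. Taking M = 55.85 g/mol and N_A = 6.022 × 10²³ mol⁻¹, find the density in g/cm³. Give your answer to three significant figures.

In a BCC lattice, atoms touch along the body diagonal, so √3·a = 4r, giving a = 2.864 Å = 2.864 × 10^-8 cm.
With Z = 2, ρ = Z·M/(N_A·a³) = 2 × 55.85 / (6.022 × 10²³ × 2.348 × 10^-23) = 7.899 g/cm³.

7.90 g/cm³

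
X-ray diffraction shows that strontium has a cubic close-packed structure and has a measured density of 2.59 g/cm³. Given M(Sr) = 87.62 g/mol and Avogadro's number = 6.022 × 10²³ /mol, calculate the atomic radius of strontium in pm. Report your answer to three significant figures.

215 pm

For an FCC cell (Z = 4), a³ = Z·M/(N_A·ρ) = 4 × 87.62 / (6.022 × 10²³ × 2.590) = 2.247 × 10^-22 cm³, so a = 6.080 × 10^-8 cm = 608.0 pm.
Atoms touch along the face diagonal, so √2·a = 4r, so r = 0.3536 × a = 215 pm.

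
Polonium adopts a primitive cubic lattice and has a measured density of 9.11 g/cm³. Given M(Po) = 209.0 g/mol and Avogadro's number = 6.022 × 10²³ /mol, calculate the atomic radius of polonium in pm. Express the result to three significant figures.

168 pm

For a simple cubic cell (Z = 1), a³ = Z·M/(N_A·ρ) = 1 × 209.0 / (6.022 × 10²³ × 9.110) = 3.810 × 10^-23 cm³, so a = 3.365 × 10^-8 cm = 336.5 pm.
Atoms touch along the cell edge, so a = 2r, so r = 0.5000 × a = 168 pm.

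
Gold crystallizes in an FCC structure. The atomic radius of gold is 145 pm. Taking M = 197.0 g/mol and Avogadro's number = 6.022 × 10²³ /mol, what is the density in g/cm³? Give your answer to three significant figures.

In an FCC lattice, atoms touch along the face diagonal, so √2·a = 4r, giving a = 410.1 pm = 4.101 × 10^-8 cm.
With Z = 4, ρ = Z·M/(N_A·a³) = 4 × 197.0 / (6.022 × 10²³ × 6.898 × 10^-23) = 18.97 g/cm³.

19.0 g/cm³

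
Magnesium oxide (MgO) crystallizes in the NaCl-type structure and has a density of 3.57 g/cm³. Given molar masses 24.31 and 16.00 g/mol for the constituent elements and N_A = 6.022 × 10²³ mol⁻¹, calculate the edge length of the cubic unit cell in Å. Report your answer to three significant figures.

M(MgO) = 40.31 g/mol; Z = 4 formula units per cell.
a³ = Z·M/(N_A·ρ) = 4 × 40.31 / (6.022 × 10²³ × 3.57) = 7.500 × 10^-23 cm³, so a = 4.217 × 10^-8 cm = 4.22 Å.

4.22 Å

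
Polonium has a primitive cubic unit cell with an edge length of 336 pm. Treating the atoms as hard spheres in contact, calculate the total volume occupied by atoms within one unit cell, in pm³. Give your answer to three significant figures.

In a simple cubic lattice atoms touch along the cell edge, so a = 2r, so r = 0.5000a = 168.0 pm.
V_atoms = Z × (4/3)πr³ = 1 × (4/3)π × (168.0)³ = 1.99 × 10^7 pm³.

1.99 × 10^7 pm³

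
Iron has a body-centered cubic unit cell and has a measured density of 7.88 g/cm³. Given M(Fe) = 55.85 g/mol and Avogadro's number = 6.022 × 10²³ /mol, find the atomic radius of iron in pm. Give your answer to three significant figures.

124 pm

For a BCC cell (Z = 2), a³ = Z·M/(N_A·ρ) = 2 × 55.85 / (6.022 × 10²³ × 7.880) = 2.354 × 10^-23 cm³, so a = 2.866 × 10^-8 cm = 286.6 pm.
Atoms touch along the body diagonal, so √3·a = 4r, so r = 0.4330 × a = 124 pm.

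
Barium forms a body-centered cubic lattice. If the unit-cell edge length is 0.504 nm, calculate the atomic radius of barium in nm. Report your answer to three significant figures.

In a BCC lattice, atoms touch along the body diagonal, so √3·a = 4r.
r = √3·a/4 = 1.7321 × 0.504 / 4 = 0.218 nm.

0.218 nm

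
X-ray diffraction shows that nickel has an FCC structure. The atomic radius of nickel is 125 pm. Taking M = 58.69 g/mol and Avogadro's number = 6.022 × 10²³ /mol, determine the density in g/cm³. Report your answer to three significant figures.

8.82 g/cm³

In an FCC lattice, atoms touch along the face diagonal, so √2·a = 4r, giving a = 353.6 pm = 3.536 × 10^-8 cm.
With Z = 4, ρ = Z·M/(N_A·a³) = 4 × 58.69 / (6.022 × 10²³ × 4.419 × 10^-23) = 8.821 g/cm³.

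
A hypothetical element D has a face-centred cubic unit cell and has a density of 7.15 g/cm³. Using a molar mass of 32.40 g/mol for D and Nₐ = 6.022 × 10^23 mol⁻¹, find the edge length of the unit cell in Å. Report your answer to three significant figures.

3.11 Å

With Z = 4 atoms per FCC cell, a³ = Z·M/(N_A·ρ) = 4 × 32.40 / (6.022 × 10²³ × 7.150 g/cm³) = 3.010 × 10^-23 cm³.
a = (3.010 × 10^-23)^(1/3) = 3.111 × 10^-8 cm = 3.11 Å.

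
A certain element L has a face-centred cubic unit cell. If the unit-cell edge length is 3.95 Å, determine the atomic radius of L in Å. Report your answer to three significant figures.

In an FCC lattice, atoms touch along the face diagonal, so √2·a = 4r.
r = √2·a/4 = 1.4142 × 3.95 / 4 = 1.40 Å.

1.40 Å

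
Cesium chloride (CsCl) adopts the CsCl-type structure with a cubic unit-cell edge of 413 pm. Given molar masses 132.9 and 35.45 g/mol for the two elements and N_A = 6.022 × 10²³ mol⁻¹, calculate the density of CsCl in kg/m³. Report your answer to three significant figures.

3970 kg/m³

The CsCl-type structure contains Z = 1 formula unit per cell; M(CsCl) = 132.9 + 35.45 = 168.35 g/mol.
a³ = (4.130 × 10^-8 cm)³ = 7.044 × 10^-23 cm³.
ρ = 1 × 168.35 / (6.022 × 10²³ × 7.044 × 10^-23) = 3.968 g/cm³ = 3970 kg/m³.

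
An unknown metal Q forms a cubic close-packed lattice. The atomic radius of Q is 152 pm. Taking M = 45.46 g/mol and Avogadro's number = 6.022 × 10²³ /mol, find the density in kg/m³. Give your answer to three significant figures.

3800 kg/m³

In an FCC lattice, atoms touch along the face diagonal, so √2·a = 4r, giving a = 429.9 pm = 4.299 × 10^-8 cm.
With Z = 4, ρ = Z·M/(N_A·a³) = 4 × 45.46 / (6.022 × 10²³ × 7.946 × 10^-23) = 3.800 g/cm³ = 3800 kg/m³.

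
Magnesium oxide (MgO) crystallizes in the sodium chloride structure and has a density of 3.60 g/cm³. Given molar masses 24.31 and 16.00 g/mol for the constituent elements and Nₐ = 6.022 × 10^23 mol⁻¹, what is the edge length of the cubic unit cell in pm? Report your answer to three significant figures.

421 pm

M(MgO) = 40.31 g/mol; Z = 4 formula units per cell.
a³ = Z·M/(N_A·ρ) = 4 × 40.31 / (6.022 × 10²³ × 3.60) = 7.438 × 10^-23 cm³, so a = 4.205 × 10^-8 cm = 421 pm.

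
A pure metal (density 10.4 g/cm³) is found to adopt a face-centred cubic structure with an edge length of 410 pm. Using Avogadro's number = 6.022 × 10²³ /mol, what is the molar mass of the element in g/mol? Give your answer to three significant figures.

An FCC cell has Z = 4 atoms; a = 4.100 × 10^-8 cm.
M = ρ·N_A·a³/Z = 10.4 × 6.022 × 10²³ × 6.892 × 10^-23 / 4 = 108 g/mol.

108 g/mol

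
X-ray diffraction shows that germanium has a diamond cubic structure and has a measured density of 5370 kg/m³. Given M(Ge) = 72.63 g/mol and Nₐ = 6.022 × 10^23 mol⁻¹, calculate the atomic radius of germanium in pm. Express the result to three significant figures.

For a diamond cubic cell (Z = 8), a³ = Z·M/(N_A·ρ) = 8 × 72.63 / (6.022 × 10²³ × 5.370) = 1.797 × 10^-22 cm³, so a = 5.643 × 10^-8 cm = 564.3 pm.
Nearest neighbors lie along the body diagonal with √3·a = 8r, so r = 0.2165 × a = 122 pm.

122 pm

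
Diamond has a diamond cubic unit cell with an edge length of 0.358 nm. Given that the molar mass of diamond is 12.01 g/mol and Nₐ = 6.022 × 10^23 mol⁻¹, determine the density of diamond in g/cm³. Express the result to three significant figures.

3.48 g/cm³

A diamond cubic unit cell contains Z = 8 atoms.
Cell volume: a³ = (0.358 nm)³ = (3.580 × 10^-8 cm)³ = 4.588 × 10^-23 cm³.
ρ = Z·M/(N_A·a³) = 8 × 12.01 / (6.022 × 10²³ × 4.588 × 10^-23) = 3.477 g/cm³.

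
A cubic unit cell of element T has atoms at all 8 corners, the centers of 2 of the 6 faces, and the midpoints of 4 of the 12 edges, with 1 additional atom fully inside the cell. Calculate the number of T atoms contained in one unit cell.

4

Corner atoms are shared by 8 cells (1/8 each), face atoms by 2 (1/2 each), edge atoms by 4 (1/4 each), interior atoms are unshared.
Net atoms = 8 × 1/8 + 2 × 1/2 + 4 × 1/4 + 1 = 1 + 1 + 1 + 1 = 4.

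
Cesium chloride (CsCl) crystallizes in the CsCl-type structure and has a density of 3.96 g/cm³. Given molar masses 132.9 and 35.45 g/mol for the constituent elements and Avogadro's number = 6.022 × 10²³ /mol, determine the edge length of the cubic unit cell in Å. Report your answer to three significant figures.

M(CsCl) = 168.35 g/mol; Z = 1 formula unit per cell.
a³ = Z·M/(N_A·ρ) = 1 × 168.35 / (6.022 × 10²³ × 3.96) = 7.060 × 10^-23 cm³, so a = 4.133 × 10^-8 cm = 4.13 Å.

4.13 Å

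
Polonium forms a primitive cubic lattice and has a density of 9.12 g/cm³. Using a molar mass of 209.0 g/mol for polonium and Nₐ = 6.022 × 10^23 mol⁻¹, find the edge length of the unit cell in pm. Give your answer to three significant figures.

With Z = 1 atom per simple cubic cell, a³ = Z·M/(N_A·ρ) = 1 × 209.0 / (6.022 × 10²³ × 9.120 g/cm³) = 3.805 × 10^-23 cm³.
a = (3.805 × 10^-23)^(1/3) = 3.364 × 10^-8 cm = 336 pm.

336 pm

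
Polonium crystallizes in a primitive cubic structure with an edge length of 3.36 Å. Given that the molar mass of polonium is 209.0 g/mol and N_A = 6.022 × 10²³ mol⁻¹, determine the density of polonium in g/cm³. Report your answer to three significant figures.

9.15 g/cm³

A simple cubic unit cell contains Z = 1 atom.
Cell volume: a³ = (3.36 Å)³ = (3.360 × 10^-8 cm)³ = 3.793 × 10^-23 cm³.
ρ = Z·M/(N_A·a³) = 1 × 209.0 / (6.022 × 10²³ × 3.793 × 10^-23) = 9.149 g/cm³.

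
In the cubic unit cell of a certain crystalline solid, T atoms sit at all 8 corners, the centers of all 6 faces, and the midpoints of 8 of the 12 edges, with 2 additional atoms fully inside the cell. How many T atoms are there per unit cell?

Corner atoms are shared by 8 cells (1/8 each), face atoms by 2 (1/2 each), edge atoms by 4 (1/4 each), interior atoms are unshared.
Net atoms = 8 × 1/8 + 6 × 1/2 + 8 × 1/4 + 2 = 1 + 3 + 2 + 2 = 8.

8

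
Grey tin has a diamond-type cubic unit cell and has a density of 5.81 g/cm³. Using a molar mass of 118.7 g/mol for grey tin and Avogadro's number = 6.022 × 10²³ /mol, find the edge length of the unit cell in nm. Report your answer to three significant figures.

With Z = 8 atoms per diamond cubic cell, a³ = Z·M/(N_A·ρ) = 8 × 118.7 / (6.022 × 10²³ × 5.810 g/cm³) = 2.714 × 10^-22 cm³.
a = (2.714 × 10^-22)^(1/3) = 6.475 × 10^-8 cm = 0.647 nm.

0.647 nm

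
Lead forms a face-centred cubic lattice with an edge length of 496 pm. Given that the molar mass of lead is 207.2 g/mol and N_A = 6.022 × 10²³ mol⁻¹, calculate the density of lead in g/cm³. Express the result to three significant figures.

11.3 g/cm³

An FCC unit cell contains Z = 4 atoms.
Cell volume: a³ = (496 pm)³ = (4.960 × 10^-8 cm)³ = 1.220 × 10^-22 cm³.
ρ = Z·M/(N_A·a³) = 4 × 207.2 / (6.022 × 10²³ × 1.220 × 10^-22) = 11.28 g/cm³.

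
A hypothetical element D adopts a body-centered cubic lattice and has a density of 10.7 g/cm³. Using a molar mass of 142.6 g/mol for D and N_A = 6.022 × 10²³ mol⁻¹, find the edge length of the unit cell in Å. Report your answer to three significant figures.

3.54 Å

With Z = 2 atoms per BCC cell, a³ = Z·M/(N_A·ρ) = 2 × 142.6 / (6.022 × 10²³ × 10.70 g/cm³) = 4.426 × 10^-23 cm³.
a = (4.426 × 10^-23)^(1/3) = 3.537 × 10^-8 cm = 3.54 Å.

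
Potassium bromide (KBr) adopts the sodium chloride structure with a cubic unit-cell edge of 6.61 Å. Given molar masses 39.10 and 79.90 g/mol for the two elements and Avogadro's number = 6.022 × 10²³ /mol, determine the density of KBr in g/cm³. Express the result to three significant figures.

2.74 g/cm³

The sodium chloride structure contains Z = 4 formula units per cell; M(KBr) = 39.10 + 79.90 = 119.0 g/mol.
a³ = (6.610 × 10^-8 cm)³ = 2.888 × 10^-22 cm³.
ρ = 4 × 119.0 / (6.022 × 10²³ × 2.888 × 10^-22) = 2.737 g/cm³.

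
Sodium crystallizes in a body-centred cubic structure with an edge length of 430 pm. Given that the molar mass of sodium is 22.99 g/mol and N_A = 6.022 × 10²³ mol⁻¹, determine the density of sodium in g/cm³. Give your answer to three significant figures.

0.960 g/cm³

A BCC unit cell contains Z = 2 atoms.
Cell volume: a³ = (430 pm)³ = (4.300 × 10^-8 cm)³ = 7.951 × 10^-23 cm³.
ρ = Z·M/(N_A·a³) = 2 × 22.99 / (6.022 × 10²³ × 7.951 × 10^-23) = 0.9603 g/cm³.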